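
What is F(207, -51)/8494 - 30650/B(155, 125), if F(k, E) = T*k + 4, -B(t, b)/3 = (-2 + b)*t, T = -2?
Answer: 764165/1567143 ≈ 0.48762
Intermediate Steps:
B(t, b) = -3*t*(-2 + b) (B(t, b) = -3*(-2 + b)*t = -3*t*(-2 + b))
F(k, E) = 4 - 2*k (F(k, E) = -2*k + 4 = 4 - 2*k)
F(207, -51)/8494 - 30650/B(155, 125) = (4 - 2*207)/8494 - 30650*1/(465*(2 - 1*125)) = (4 - 414)*(1/8494) - 30650*1/(465*(2 - 125)) = -410*1/8494 - 30650/(3*155*(-123)) = -205/4247 - 30650/(-57195) = -205/4247 - 30650*(-1/57195) = -205/4247 + 6130/11439 = 764165/1567143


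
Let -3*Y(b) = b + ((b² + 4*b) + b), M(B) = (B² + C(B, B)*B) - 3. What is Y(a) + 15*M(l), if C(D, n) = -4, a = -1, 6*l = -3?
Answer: -115/12 ≈ -9.5833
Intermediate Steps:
l = -½ (l = (⅙)*(-3) = -½ ≈ -0.50000)
M(B) = -3 + B² - 4*B (M(B) = (B² - 4*B) - 3 = -3 + B² - 4*B)
Y(b) = -2*b - b²/3 (Y(b) = -(b + ((b² + 4*b) + b))/3 = -(b + (b² + 5*b))/3 = -(b² + 6*b)/3 = -2*b - b²/3)
Y(a) + 15*M(l) = -⅓*(-1)*(6 - 1) + 15*(-3 + (-½)² - 4*(-½)) = -⅓*(-1)*5 + 15*(-3 + ¼ + 2) = 5/3 + 15*(-¾) = 5/3 - 45/4 = -115/12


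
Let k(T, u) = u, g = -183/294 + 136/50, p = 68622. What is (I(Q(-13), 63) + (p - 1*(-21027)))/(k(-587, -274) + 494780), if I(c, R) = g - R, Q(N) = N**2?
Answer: 219490839/1211539700 ≈ 0.18117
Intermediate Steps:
g = 5139/2450 (g = -183*1/294 + 136*(1/50) = -61/98 + 68/25 = 5139/2450 ≈ 2.0975)
I(c, R) = 5139/2450 - R
(I(Q(-13), 63) + (p - 1*(-21027)))/(k(-587, -274) + 494780) = ((5139/2450 - 1*63) + (68622 - 1*(-21027)))/(-274 + 494780) = ((5139/2450 - 63) + (68622 + 21027))/494506 = (-149211/2450 + 89649)*(1/494506) = (219490839/2450)*(1/494506) = 219490839/1211539700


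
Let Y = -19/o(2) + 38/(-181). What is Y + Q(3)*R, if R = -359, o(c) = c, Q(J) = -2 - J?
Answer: 646275/362 ≈ 1785.3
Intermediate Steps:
Y = -3515/362 (Y = -19/2 + 38/(-181) = -19*1/2 + 38*(-1/181) = -19/2 - 38/181 = -3515/362 ≈ -9.7099)
Y + Q(3)*R = -3515/362 + (-2 - 1*3)*(-359) = -3515/362 + (-2 - 3)*(-359) = -3515/362 - 5*(-359) = -3515/362 + 1795 = 646275/362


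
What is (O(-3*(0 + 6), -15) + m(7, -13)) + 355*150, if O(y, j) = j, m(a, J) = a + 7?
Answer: 53249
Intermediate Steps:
m(a, J) = 7 + a
(O(-3*(0 + 6), -15) + m(7, -13)) + 355*150 = (-15 + (7 + 7)) + 355*150 = (-15 + 14) + 53250 = -1 + 53250 = 53249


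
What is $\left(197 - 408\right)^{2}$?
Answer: $44521$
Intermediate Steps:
$\left(197 - 408\right)^{2} = \left(-211\right)^{2} = 44521$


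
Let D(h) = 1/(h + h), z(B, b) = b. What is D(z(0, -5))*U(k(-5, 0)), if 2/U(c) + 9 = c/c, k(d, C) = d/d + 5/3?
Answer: 1/40 ≈ 0.025000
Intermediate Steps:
k(d, C) = 8/3 (k(d, C) = 1 + 5*(⅓) = 1 + 5/3 = 8/3)
D(h) = 1/(2*h)
U(c) = -¼ (U(c) = 2/(-9 + c/c) = 2/(-9 + 1) = 2/(-8) = 2*(-⅛) = -¼)
D(z(0, -5))*U(k(-5, 0)) = ((½)/(-5))*(-¼) = ((½)*(-⅕))*(-¼) = -⅒*(-¼) = 1/40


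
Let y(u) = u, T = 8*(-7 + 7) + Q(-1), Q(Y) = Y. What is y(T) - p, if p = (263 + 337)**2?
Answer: -360001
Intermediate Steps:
T = -1 (T = 8*(-7 + 7) - 1 = 8*0 - 1 = 0 - 1 = -1)
p = 360000 (p = 600**2 = 360000)
y(T) - p = -1 - 1*360000 = -1 - 360000 = -360001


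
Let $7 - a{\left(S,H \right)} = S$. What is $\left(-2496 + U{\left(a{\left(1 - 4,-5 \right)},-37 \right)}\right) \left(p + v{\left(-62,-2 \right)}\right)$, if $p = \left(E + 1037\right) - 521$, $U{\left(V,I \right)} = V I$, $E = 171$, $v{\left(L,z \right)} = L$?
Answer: $-1791250$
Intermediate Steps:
$a{\left(S,H \right)} = 7 - S$
$U{\left(V,I \right)} = I V$
$p = 687$ ($p = \left(171 + 1037\right) - 521 = 1208 - 521 = 687$)
$\left(-2496 + U{\left(a{\left(1 - 4,-5 \right)},-37 \right)}\right) \left(p + v{\left(-62,-2 \right)}\right) = \left(-2496 - 37 \left(7 - \left(1 - 4\right)\right)\right) \left(687 - 62\right) = \left(-2496 - 37 \left(7 - \left(1 - 4\right)\right)\right) 625 = \left(-2496 - 37 \left(7 - -3\right)\right) 625 = \left(-2496 - 37 \left(7 + 3\right)\right) 625 = \left(-2496 - 370\right) 625 = \left(-2866\right) 625 = -1791250$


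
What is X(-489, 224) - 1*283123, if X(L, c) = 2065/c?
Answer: -9059641/32 ≈ -2.8311e+5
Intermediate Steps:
X(-489, 224) - 1*283123 = 2065/224 - 1*283123 = 2065*(1/224) - 283123 = 295/32 - 283123 = -9059641/32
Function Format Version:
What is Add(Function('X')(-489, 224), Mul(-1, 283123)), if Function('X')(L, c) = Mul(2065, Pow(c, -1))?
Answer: Rational(-9059641, 32) ≈ -2.8311e+5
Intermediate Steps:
Add(Function('X')(-489, 224), Mul(-1, 283123)) = Add(Mul(2065, Pow(224, -1)), Mul(-1, 283123)) = Add(Mul(2065, Rational(1, 224)), -283123) = Add(Rational(295, 32), -283123) = Rational(-9059641, 32)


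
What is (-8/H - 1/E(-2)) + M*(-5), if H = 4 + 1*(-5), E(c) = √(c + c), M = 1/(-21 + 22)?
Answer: 3 + I/2 ≈ 3.0 + 0.5*I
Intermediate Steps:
M = 1 (M = 1/1 = 1)
E(c) = √2*√c (E(c) = √(2*c) = √2*√c)
H = -1 (H = 4 - 5 = -1)
(-8/H - 1/E(-2)) + M*(-5) = (-8/(-1) - 1/(√2*√(-2))) + 1*(-5) = (-8*(-1) - 1/(√2*(I*√2))) - 5 = (8 - 1/(2*I)) - 5 = (8 - (-1)*I/2) - 5 = (8 + I/2) - 5 = 3 + I/2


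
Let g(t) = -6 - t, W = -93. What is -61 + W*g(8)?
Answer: 1241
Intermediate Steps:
-61 + W*g(8) = -61 - 93*(-6 - 1*8) = -61 - 93*(-6 - 8) = -61 - 93*(-14) = -61 + 1302 = 1241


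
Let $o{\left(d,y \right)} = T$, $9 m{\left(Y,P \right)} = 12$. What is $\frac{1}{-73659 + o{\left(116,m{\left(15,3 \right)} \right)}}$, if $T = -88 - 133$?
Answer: $- \frac{1}{73880} \approx -1.3535 \cdot 10^{-5}$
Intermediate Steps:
$m{\left(Y,P \right)} = \frac{4}{3}$ ($m{\left(Y,P \right)} = \frac{1}{9} \cdot 12 = \frac{4}{3}$)
$T = -221$ ($T = -88 - 133 = -221$)
$o{\left(d,y \right)} = -221$
$\frac{1}{-73659 + o{\left(116,m{\left(15,3 \right)} \right)}} = \frac{1}{-73659 - 221} = \frac{1}{-73880} = - \frac{1}{73880}$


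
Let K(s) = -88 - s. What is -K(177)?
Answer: 265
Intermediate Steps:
-K(177) = -(-88 - 1*177) = -(-88 - 177) = -1*(-265) = 265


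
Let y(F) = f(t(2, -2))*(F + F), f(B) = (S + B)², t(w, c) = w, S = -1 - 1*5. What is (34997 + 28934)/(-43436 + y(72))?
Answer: -9133/5876 ≈ -1.5543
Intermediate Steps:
S = -6 (S = -1 - 5 = -6)
f(B) = (-6 + B)²
y(F) = 32*F (y(F) = (-6 + 2)²*(F + F) = (-4)²*(2*F) = 16*(2*F) = 32*F)
(34997 + 28934)/(-43436 + y(72)) = (34997 + 28934)/(-43436 + 32*72) = 63931/(-43436 + 2304) = 63931/(-41132) = 63931*(-1/41132) = -9133/5876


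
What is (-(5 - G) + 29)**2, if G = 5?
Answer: 841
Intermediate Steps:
(-(5 - G) + 29)**2 = (-(5 - 1*5) + 29)**2 = (-(5 - 5) + 29)**2 = (-1*0 + 29)**2 = (0 + 29)**2 = 29**2 = 841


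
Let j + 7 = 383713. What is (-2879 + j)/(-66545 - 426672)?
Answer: -380827/493217 ≈ -0.77213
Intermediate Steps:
j = 383706 (j = -7 + 383713 = 383706)
(-2879 + j)/(-66545 - 426672) = (-2879 + 383706)/(-66545 - 426672) = 380827/(-493217) = 380827*(-1/493217) = -380827/493217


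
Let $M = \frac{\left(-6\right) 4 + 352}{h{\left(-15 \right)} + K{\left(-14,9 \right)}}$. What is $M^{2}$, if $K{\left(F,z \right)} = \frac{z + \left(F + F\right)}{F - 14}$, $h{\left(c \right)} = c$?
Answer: $\frac{84345856}{160801} \approx 524.54$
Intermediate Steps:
$K{\left(F,z \right)} = \frac{z + 2 F}{-14 + F}$
$M = - \frac{9184}{401}$ ($M = \frac{\left(-6\right) 4 + 352}{-15 + \frac{9 + 2 \left(-14\right)}{-14 - 14}} = \frac{-24 + 352}{-15 + \frac{9 - 28}{-28}} = \frac{328}{-15 - - \frac{19}{28}} = \frac{328}{-15 + \frac{19}{28}} = \frac{328}{- \frac{401}{28}} = 328 \left(- \frac{28}{401}\right) = - \frac{9184}{401} \approx -22.903$)
$M^{2} = \left(- \frac{9184}{401}\right)^{2} = \frac{84345856}{160801}$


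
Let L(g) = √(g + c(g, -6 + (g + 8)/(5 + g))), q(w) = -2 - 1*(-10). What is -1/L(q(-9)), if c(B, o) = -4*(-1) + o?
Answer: -√1222/94 ≈ -0.37188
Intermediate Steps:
q(w) = 8 (q(w) = -2 + 10 = 8)
c(B, o) = 4 + o
L(g) = √(-2 + g + (8 + g)/(5 + g)) (L(g) = √(g + (4 + (-6 + (g + 8)/(5 + g)))) = √(g + (4 + (-6 + (8 + g)/(5 + g)))) = √(g + (-2 + (8 + g)/(5 + g))) = √(-2 + g + (8 + g)/(5 + g)))
-1/L(q(-9)) = -1/(√((-2 + 8² + 4*8)/(5 + 8))) = -1/(√((-2 + 64 + 32)/13)) = -1/(√((1/13)*94)) = -1/(√(94/13)) = -1/(√1222/13) = -√1222/94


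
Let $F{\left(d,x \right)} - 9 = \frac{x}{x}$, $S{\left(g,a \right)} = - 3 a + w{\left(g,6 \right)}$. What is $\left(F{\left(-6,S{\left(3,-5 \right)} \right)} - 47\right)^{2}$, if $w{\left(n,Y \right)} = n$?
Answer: $1369$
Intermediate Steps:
$S{\left(g,a \right)} = g - 3 a$ ($S{\left(g,a \right)} = - 3 a + g = g - 3 a$)
$F{\left(d,x \right)} = 10$ ($F{\left(d,x \right)} = 9 + \frac{x}{x} = 9 + 1 = 10$)
$\left(F{\left(-6,S{\left(3,-5 \right)} \right)} - 47\right)^{2} = \left(10 - 47\right)^{2} = \left(-37\right)^{2} = 1369$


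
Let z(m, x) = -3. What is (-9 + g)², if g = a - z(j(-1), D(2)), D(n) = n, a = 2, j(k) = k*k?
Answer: 16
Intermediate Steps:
j(k) = k²
g = 5 (g = 2 - 1*(-3) = 2 + 3 = 5)
(-9 + g)² = (-9 + 5)² = (-4)² = 16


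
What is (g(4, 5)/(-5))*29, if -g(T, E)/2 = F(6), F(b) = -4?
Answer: -232/5 ≈ -46.400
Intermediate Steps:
g(T, E) = 8 (g(T, E) = -2*(-4) = 8)
(g(4, 5)/(-5))*29 = (8/(-5))*29 = (8*(-⅕))*29 = -8/5*29 = -232/5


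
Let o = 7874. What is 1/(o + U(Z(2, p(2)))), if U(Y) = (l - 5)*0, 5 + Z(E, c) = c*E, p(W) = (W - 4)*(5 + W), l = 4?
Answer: 1/7874 ≈ 0.00012700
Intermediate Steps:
p(W) = (-4 + W)*(5 + W)
Z(E, c) = -5 + E*c (Z(E, c) = -5 + c*E = -5 + E*c)
U(Y) = 0 (U(Y) = (4 - 5)*0 = -1*0 = 0)
1/(o + U(Z(2, p(2)))) = 1/(7874 + 0) = 1/7874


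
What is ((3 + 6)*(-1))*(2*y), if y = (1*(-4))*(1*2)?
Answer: 144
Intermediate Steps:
y = -8 (y = -4*2 = -8)
((3 + 6)*(-1))*(2*y) = ((3 + 6)*(-1))*(2*(-8)) = (9*(-1))*(-16) = -9*(-16) = 144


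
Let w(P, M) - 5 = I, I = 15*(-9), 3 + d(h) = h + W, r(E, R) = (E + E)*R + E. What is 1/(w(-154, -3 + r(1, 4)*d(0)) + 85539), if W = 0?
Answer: 1/85409 ≈ 1.1708e-5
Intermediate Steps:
r(E, R) = E + 2*E*R (r(E, R) = (2*E)*R + E = 2*E*R + E = E + 2*E*R)
d(h) = -3 + h (d(h) = -3 + (h + 0) = -3 + h)
I = -135
w(P, M) = -130 (w(P, M) = 5 - 135 = -130)
1/(w(-154, -3 + r(1, 4)*d(0)) + 85539) = 1/(-130 + 85539) = 1/85409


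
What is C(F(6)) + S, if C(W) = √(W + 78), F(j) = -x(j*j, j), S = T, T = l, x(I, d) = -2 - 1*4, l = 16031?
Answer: 16031 + 2*√21 ≈ 16040.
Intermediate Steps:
x(I, d) = -6 (x(I, d) = -2 - 4 = -6)
T = 16031
S = 16031
F(j) = 6 (F(j) = -1*(-6) = 6)
C(W) = √(78 + W)
C(F(6)) + S = √(78 + 6) + 16031 = √84 + 16031 = 2*√21 + 16031 = 16031 + 2*√21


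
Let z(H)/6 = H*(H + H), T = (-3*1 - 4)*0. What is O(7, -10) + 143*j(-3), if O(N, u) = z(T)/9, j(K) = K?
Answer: -429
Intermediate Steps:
T = 0 (T = (-3 - 4)*0 = -7*0 = 0)
z(H) = 12*H² (z(H) = 6*(H*(H + H)) = 6*(H*(2*H)) = 6*(2*H²) = 12*H²)
O(N, u) = 0 (O(N, u) = (12*0²)/9 = (12*0)*(⅑) = 0*(⅑) = 0)
O(7, -10) + 143*j(-3) = 0 + 143*(-3) = 0 - 429 = -429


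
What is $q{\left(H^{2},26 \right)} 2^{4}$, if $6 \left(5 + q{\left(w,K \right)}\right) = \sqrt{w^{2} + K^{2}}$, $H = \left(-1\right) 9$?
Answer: $-80 + \frac{8 \sqrt{7237}}{3} \approx 146.85$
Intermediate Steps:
$H = -9$
$q{\left(w,K \right)} = -5 + \frac{\sqrt{K^{2} + w^{2}}}{6}$ ($q{\left(w,K \right)} = -5 + \frac{\sqrt{w^{2} + K^{2}}}{6} = -5 + \frac{\sqrt{K^{2} + w^{2}}}{6}$)
$q{\left(H^{2},26 \right)} 2^{4} = \left(-5 + \frac{\sqrt{26^{2} + \left(\left(-9\right)^{2}\right)^{2}}}{6}\right) 2^{4} = \left(-5 + \frac{\sqrt{676 + 81^{2}}}{6}\right) 16 = \left(-5 + \frac{\sqrt{676 + 6561}}{6}\right) 16 = \left(-5 + \frac{\sqrt{7237}}{6}\right) 16 = -80 + \frac{8 \sqrt{7237}}{3}$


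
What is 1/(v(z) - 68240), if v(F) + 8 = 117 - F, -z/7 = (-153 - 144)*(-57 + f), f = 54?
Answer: -1/61894 ≈ -1.6157e-5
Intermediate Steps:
z = -6237 (z = -7*(-153 - 144)*(-57 + 54) = -(-2079)*(-3) = -7*891 = -6237)
v(F) = 109 - F (v(F) = -8 + (117 - F) = 109 - F)
1/(v(z) - 68240) = 1/((109 - 1*(-6237)) - 68240) = 1/((109 + 6237) - 68240) = 1/(6346 - 68240) = 1/(-61894) = -1/61894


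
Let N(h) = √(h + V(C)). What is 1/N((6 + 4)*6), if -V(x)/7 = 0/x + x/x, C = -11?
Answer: √53/53 ≈ 0.13736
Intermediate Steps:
V(x) = -7 (V(x) = -7*(0/x + x/x) = -7*(0 + 1) = -7*1 = -7)
N(h) = √(-7 + h) (N(h) = √(h - 7) = √(-7 + h))
1/N((6 + 4)*6) = 1/(√(-7 + (6 + 4)*6)) = 1/(√(-7 + 10*6)) = 1/(√(-7 + 60)) = 1/(√53) = √53/53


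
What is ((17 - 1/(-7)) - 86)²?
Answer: 232324/49 ≈ 4741.3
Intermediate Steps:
((17 - 1/(-7)) - 86)² = ((17 - 1*(-⅐)) - 86)² = ((17 + ⅐) - 86)² = (120/7 - 86)² = (-482/7)² = 232324/49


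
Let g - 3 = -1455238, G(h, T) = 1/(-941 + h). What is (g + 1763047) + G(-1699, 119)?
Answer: 812623679/2640 ≈ 3.0781e+5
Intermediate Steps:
g = -1455235 (g = 3 - 1455238 = -1455235)
(g + 1763047) + G(-1699, 119) = (-1455235 + 1763047) + 1/(-941 - 1699) = 307812 + 1/(-2640) = 307812 - 1/2640 = 812623679/2640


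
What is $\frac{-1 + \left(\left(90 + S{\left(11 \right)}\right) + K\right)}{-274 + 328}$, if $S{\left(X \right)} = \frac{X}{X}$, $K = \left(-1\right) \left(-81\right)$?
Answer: $\frac{19}{6} \approx 3.1667$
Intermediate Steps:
$K = 81$
$S{\left(X \right)} = 1$
$\frac{-1 + \left(\left(90 + S{\left(11 \right)}\right) + K\right)}{-274 + 328} = \frac{-1 + \left(\left(90 + 1\right) + 81\right)}{-274 + 328} = \frac{-1 + \left(91 + 81\right)}{54} = \left(-1 + 172\right) \frac{1}{54} = 171 \cdot \frac{1}{54} = \frac{19}{6}$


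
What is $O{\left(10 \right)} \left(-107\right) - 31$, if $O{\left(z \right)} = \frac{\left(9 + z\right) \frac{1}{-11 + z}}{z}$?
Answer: $\frac{1723}{10} \approx 172.3$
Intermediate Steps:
$O{\left(z \right)} = \frac{9 + z}{z \left(-11 + z\right)}$ ($O{\left(z \right)} = \frac{\frac{1}{-11 + z} \left(9 + z\right)}{z} = \frac{9 + z}{z \left(-11 + z\right)}$)
$O{\left(10 \right)} \left(-107\right) - 31 = \frac{9 + 10}{10 \left(-11 + 10\right)} \left(-107\right) - 31 = \frac{1}{10} \frac{1}{-1} \cdot 19 \left(-107\right) - 31 = \frac{1}{10} \left(-1\right) 19 \left(-107\right) - 31 = \left(- \frac{19}{10}\right) \left(-107\right) - 31 = \frac{2033}{10} - 31 = \frac{1723}{10}$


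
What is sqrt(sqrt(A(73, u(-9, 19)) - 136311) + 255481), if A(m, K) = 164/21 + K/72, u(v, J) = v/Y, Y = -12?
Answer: sqrt(1802673936 + 42*I*sqrt(3847020954))/84 ≈ 505.45 + 0.36521*I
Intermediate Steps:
u(v, J) = -v/12 (u(v, J) = v/(-12) = v*(-1/12) = -v/12)
A(m, K) = 164/21 + K/72 (A(m, K) = 164*(1/21) + K*(1/72) = 164/21 + K/72)
sqrt(sqrt(A(73, u(-9, 19)) - 136311) + 255481) = sqrt(sqrt((164/21 + (-1/12*(-9))/72) - 136311) + 255481) = sqrt(sqrt((164/21 + (1/72)*(3/4)) - 136311) + 255481) = sqrt(sqrt((164/21 + 1/96) - 136311) + 255481) = sqrt(sqrt(5255/672 - 136311) + 255481) = sqrt(sqrt(-91595737/672) + 255481) = sqrt(I*sqrt(3847020954)/168 + 255481) = sqrt(255481 + I*sqrt(3847020954)/168)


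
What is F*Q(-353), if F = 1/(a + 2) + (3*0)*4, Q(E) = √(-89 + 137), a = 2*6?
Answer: 2*√3/7 ≈ 0.49487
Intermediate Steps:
a = 12
Q(E) = 4*√3 (Q(E) = √48 = 4*√3)
F = 1/14 (F = 1/(12 + 2) + (3*0)*4 = 1/14 + 0*4 = 1/14 + 0 = 1/14 ≈ 0.071429)
F*Q(-353) = (4*√3)/14 = 2*√3/7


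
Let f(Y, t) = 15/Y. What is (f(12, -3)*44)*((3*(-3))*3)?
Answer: -1485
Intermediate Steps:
(f(12, -3)*44)*((3*(-3))*3) = ((15/12)*44)*((3*(-3))*3) = ((15*(1/12))*44)*(-9*3) = ((5/4)*44)*(-27) = 55*(-27) = -1485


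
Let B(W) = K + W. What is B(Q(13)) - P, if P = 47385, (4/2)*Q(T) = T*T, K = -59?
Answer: -94719/2 ≈ -47360.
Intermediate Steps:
Q(T) = T**2/2 (Q(T) = (T*T)/2 = T**2/2)
B(W) = -59 + W
B(Q(13)) - P = (-59 + (1/2)*13**2) - 1*47385 = (-59 + (1/2)*169) - 47385 = (-59 + 169/2) - 47385 = 51/2 - 47385 = -94719/2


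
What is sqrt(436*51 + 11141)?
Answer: sqrt(33377) ≈ 182.69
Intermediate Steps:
sqrt(436*51 + 11141) = sqrt(22236 + 11141) = sqrt(33377)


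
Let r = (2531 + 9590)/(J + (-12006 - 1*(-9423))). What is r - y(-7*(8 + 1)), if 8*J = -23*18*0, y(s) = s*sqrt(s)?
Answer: -12121/2583 + 189*I*sqrt(7) ≈ -4.6926 + 500.05*I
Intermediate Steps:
y(s) = s**(3/2)
J = 0 (J = (-23*18*0)/8 = (-414*0)/8 = (1/8)*0 = 0)
r = -12121/2583 (r = (2531 + 9590)/(0 + (-12006 - 1*(-9423))) = 12121/(0 + (-12006 + 9423)) = 12121/(0 - 2583) = 12121/(-2583) = 12121*(-1/2583) = -12121/2583 ≈ -4.6926)
r - y(-7*(8 + 1)) = -12121/2583 - (-7*(8 + 1))**(3/2) = -12121/2583 - (-7*9)**(3/2) = -12121/2583 - (-63)**(3/2) = -12121/2583 - (-189)*I*sqrt(7) = -12121/2583 + 189*I*sqrt(7)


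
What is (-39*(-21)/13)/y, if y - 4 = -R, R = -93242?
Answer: 21/31082 ≈ 0.00067563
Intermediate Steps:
y = 93246 (y = 4 - 1*(-93242) = 4 + 93242 = 93246)
(-39*(-21)/13)/y = (-39*(-21)/13)/93246 = (819*(1/13))*(1/93246) = 63*(1/93246) = 21/31082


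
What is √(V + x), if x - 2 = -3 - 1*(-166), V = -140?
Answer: 5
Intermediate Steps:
x = 165 (x = 2 + (-3 - 1*(-166)) = 2 + (-3 + 166) = 2 + 163 = 165)
√(V + x) = √(-140 + 165) = √25 = 5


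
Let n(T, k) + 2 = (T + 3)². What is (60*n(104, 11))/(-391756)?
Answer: -171705/97939 ≈ -1.7532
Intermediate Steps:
n(T, k) = -2 + (3 + T)² (n(T, k) = -2 + (T + 3)² = -2 + (3 + T)²)
(60*n(104, 11))/(-391756) = (60*(-2 + (3 + 104)²))/(-391756) = (60*(-2 + 107²))*(-1/391756) = (60*(-2 + 11449))*(-1/391756) = (60*11447)*(-1/391756) = 686820*(-1/391756) = -171705/97939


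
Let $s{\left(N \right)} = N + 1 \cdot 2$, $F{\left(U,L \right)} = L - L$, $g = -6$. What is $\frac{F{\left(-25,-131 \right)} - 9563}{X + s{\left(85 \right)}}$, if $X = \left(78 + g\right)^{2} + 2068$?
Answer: $- \frac{9563}{7339} \approx -1.303$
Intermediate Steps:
$X = 7252$ ($X = \left(78 - 6\right)^{2} + 2068 = 72^{2} + 2068 = 5184 + 2068 = 7252$)
$F{\left(U,L \right)} = 0$
$s{\left(N \right)} = 2 + N$ ($s{\left(N \right)} = N + 2 = 2 + N$)
$\frac{F{\left(-25,-131 \right)} - 9563}{X + s{\left(85 \right)}} = \frac{0 - 9563}{7252 + \left(2 + 85\right)} = - \frac{9563}{7252 + 87} = - \frac{9563}{7339}$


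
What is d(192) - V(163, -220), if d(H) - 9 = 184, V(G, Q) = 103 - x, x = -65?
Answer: 25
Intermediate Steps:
V(G, Q) = 168 (V(G, Q) = 103 - 1*(-65) = 103 + 65 = 168)
d(H) = 193 (d(H) = 9 + 184 = 193)
d(192) - V(163, -220) = 193 - 1*168 = 193 - 168 = 25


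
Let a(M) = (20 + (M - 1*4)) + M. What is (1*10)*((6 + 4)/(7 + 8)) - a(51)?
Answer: -334/3 ≈ -111.33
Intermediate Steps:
a(M) = 16 + 2*M (a(M) = (20 + (M - 4)) + M = (20 + (-4 + M)) + M = (16 + M) + M = 16 + 2*M)
(1*10)*((6 + 4)/(7 + 8)) - a(51) = (1*10)*((6 + 4)/(7 + 8)) - (16 + 2*51) = 10*(10/15) - (16 + 102) = 10*(10*(1/15)) - 1*118 = 10*(⅔) - 118 = 20/3 - 118 = -334/3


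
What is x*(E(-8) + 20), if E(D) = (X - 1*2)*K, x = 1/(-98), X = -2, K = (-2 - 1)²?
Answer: 8/49 ≈ 0.16327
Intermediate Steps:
K = 9 (K = (-3)² = 9)
x = -1/98 ≈ -0.010204
E(D) = -36 (E(D) = (-2 - 1*2)*9 = (-2 - 2)*9 = -4*9 = -36)
x*(E(-8) + 20) = -(-36 + 20)/98 = -1/98*(-16) = 8/49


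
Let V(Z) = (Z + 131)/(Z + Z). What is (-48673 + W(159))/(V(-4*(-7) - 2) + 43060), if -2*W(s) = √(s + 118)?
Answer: -2530996/2239277 - 26*√277/2239277 ≈ -1.1305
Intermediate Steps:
W(s) = -√(118 + s)/2 (W(s) = -√(s + 118)/2 = -√(118 + s)/2)
V(Z) = (131 + Z)/(2*Z) (V(Z) = (131 + Z)/((2*Z)) = (131 + Z)*(1/(2*Z)) = (131 + Z)/(2*Z))
(-48673 + W(159))/(V(-4*(-7) - 2) + 43060) = (-48673 - √(118 + 159)/2)/((131 + (-4*(-7) - 2))/(2*(-4*(-7) - 2)) + 43060) = (-48673 - √277/2)/((131 + (28 - 2))/(2*(28 - 2)) + 43060) = (-48673 - √277/2)/((½)*(131 + 26)/26 + 43060) = (-48673 - √277/2)/((½)*(1/26)*157 + 43060) = (-48673 - √277/2)/(157/52 + 43060) = (-48673 - √277/2)/(2239277/52) = (-48673 - √277/2)*(52/2239277) = -2530996/2239277 - 26*√277/2239277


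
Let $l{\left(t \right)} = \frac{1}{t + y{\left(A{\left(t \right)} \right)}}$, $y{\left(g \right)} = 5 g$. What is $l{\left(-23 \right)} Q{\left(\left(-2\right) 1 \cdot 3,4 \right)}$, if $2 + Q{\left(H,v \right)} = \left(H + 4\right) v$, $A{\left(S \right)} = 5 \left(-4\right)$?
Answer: $\frac{10}{123} \approx 0.081301$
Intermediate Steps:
$A{\left(S \right)} = -20$
$l{\left(t \right)} = \frac{1}{-100 + t}$ ($l{\left(t \right)} = \frac{1}{t + 5 \left(-20\right)} = \frac{1}{t - 100} = \frac{1}{-100 + t}$)
$Q{\left(H,v \right)} = -2 + v \left(4 + H\right)$ ($Q{\left(H,v \right)} = -2 + \left(H + 4\right) v = -2 + \left(4 + H\right) v = -2 + v \left(4 + H\right)$)
$l{\left(-23 \right)} Q{\left(\left(-2\right) 1 \cdot 3,4 \right)} = \frac{-2 + 4 \cdot 4 + \left(-2\right) 1 \cdot 3 \cdot 4}{-100 - 23} = \frac{-2 + 16 + \left(-2\right) 3 \cdot 4}{-123} = - \frac{-2 + 16 - 24}{123} = \left(- \frac{1}{123}\right) \left(-10\right) = \frac{10}{123}$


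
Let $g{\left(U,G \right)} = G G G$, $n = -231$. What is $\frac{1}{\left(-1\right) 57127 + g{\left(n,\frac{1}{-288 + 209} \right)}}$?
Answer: $- \frac{493039}{28165838954} \approx -1.7505 \cdot 10^{-5}$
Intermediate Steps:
$g{\left(U,G \right)} = G^{3}$ ($g{\left(U,G \right)} = G^{2} G = G^{3}$)
$\frac{1}{\left(-1\right) 57127 + g{\left(n,\frac{1}{-288 + 209} \right)}} = \frac{1}{\left(-1\right) 57127 + \left(\frac{1}{-288 + 209}\right)^{3}} = \frac{1}{-57127 + \left(\frac{1}{-79}\right)^{3}} = \frac{1}{-57127 + \left(- \frac{1}{79}\right)^{3}} = \frac{1}{-57127 - \frac{1}{493039}} = \frac{1}{- \frac{28165838954}{493039}} = - \frac{493039}{28165838954}$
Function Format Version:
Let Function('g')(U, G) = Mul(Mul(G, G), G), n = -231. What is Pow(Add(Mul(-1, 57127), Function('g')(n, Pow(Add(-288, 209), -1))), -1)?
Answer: Rational(-493039, 28165838954) ≈ -1.7505e-5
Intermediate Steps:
Function('g')(U, G) = Pow(G, 3) (Function('g')(U, G) = Mul(Pow(G, 2), G) = Pow(G, 3))
Pow(Add(Mul(-1, 57127), Function('g')(n, Pow(Add(-288, 209), -1))), -1) = Pow(Add(Mul(-1, 57127), Pow(Pow(Add(-288, 209), -1), 3)), -1) = Pow(Add(-57127, Pow(Pow(-79, -1), 3)), -1) = Pow(Add(-57127, Pow(Rational(-1, 79), 3)), -1) = Pow(Add(-57127, Rational(-1, 493039)), -1) = Pow(Rational(-28165838954, 493039), -1) = Rational(-493039, 28165838954)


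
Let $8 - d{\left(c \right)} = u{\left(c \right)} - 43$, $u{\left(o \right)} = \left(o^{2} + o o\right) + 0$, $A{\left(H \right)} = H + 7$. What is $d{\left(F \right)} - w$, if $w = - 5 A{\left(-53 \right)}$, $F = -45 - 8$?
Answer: $-5797$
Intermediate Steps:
$A{\left(H \right)} = 7 + H$
$u{\left(o \right)} = 2 o^{2}$ ($u{\left(o \right)} = \left(o^{2} + o^{2}\right) + 0 = 2 o^{2} + 0 = 2 o^{2}$)
$F = -53$
$d{\left(c \right)} = 51 - 2 c^{2}$ ($d{\left(c \right)} = 8 - \left(2 c^{2} - 43\right) = 8 - \left(-43 + 2 c^{2}\right) = 51 - 2 c^{2}$)
$w = 230$ ($w = - 5 \left(7 - 53\right) = \left(-5\right) \left(-46\right) = 230$)
$d{\left(F \right)} - w = \left(51 - 2 \left(-53\right)^{2}\right) - 230 = \left(51 - 5618\right) - 230 = -5567 - 230 = -5797$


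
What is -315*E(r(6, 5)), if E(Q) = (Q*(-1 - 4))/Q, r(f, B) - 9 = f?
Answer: 1575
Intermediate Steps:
r(f, B) = 9 + f
E(Q) = -5 (E(Q) = (Q*(-5))/Q = (-5*Q)/Q = -5)
-315*E(r(6, 5)) = -315*(-5) = 1575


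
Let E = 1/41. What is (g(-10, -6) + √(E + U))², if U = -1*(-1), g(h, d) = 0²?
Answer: 42/41 ≈ 1.0244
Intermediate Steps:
g(h, d) = 0
U = 1
E = 1/41 ≈ 0.024390
(g(-10, -6) + √(E + U))² = (0 + √(1/41 + 1))² = (0 + √(42/41))² = (0 + √1722/41)² = (√1722/41)² = 42/41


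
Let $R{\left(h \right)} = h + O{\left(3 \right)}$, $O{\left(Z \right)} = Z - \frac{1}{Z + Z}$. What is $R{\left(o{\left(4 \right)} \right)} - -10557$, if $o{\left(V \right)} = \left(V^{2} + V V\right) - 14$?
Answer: $\frac{63467}{6} \approx 10578.0$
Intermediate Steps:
$o{\left(V \right)} = -14 + 2 V^{2}$ ($o{\left(V \right)} = \left(V^{2} + V^{2}\right) - 14 = 2 V^{2} - 14 = -14 + 2 V^{2}$)
$O{\left(Z \right)} = Z - \frac{1}{2 Z}$
$R{\left(h \right)} = \frac{17}{6} + h$ ($R{\left(h \right)} = h + \left(3 - \frac{1}{2 \cdot 3}\right) = h + \left(3 - \frac{1}{6}\right) = h + \frac{17}{6} = \frac{17}{6} + h$)
$R{\left(o{\left(4 \right)} \right)} - -10557 = \left(\frac{17}{6} - \left(14 - 2 \cdot 4^{2}\right)\right) - -10557 = \left(\frac{17}{6} + \left(-14 + 2 \cdot 16\right)\right) + 10557 = \left(\frac{17}{6} + \left(-14 + 32\right)\right) + 10557 = \left(\frac{17}{6} + 18\right) + 10557 = \frac{125}{6} + 10557 = \frac{63467}{6}$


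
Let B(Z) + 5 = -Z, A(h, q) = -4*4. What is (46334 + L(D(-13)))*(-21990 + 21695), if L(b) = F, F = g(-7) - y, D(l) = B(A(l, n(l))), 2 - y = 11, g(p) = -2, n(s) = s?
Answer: -13670595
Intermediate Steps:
y = -9 (y = 2 - 1*11 = 2 - 11 = -9)
A(h, q) = -16
B(Z) = -5 - Z
D(l) = 11 (D(l) = -5 - 1*(-16) = -5 + 16 = 11)
F = 7 (F = -2 - 1*(-9) = -2 + 9 = 7)
L(b) = 7
(46334 + L(D(-13)))*(-21990 + 21695) = (46334 + 7)*(-21990 + 21695) = 46341*(-295) = -13670595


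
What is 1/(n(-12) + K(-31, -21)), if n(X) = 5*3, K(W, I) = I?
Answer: -⅙ ≈ -0.16667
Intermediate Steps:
n(X) = 15
1/(n(-12) + K(-31, -21)) = 1/(15 - 21) = 1/(-6) = -⅙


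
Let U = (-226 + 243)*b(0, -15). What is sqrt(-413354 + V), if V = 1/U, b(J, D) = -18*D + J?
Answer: I*sqrt(967620378090)/1530 ≈ 642.93*I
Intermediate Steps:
b(J, D) = J - 18*D
U = 4590 (U = (-226 + 243)*(0 - 18*(-15)) = 17*(0 + 270) = 17*270 = 4590)
V = 1/4590 ≈ 0.00021786
sqrt(-413354 + V) = sqrt(-413354 + 1/4590) = sqrt(-1897294859/4590) = I*sqrt(967620378090)/1530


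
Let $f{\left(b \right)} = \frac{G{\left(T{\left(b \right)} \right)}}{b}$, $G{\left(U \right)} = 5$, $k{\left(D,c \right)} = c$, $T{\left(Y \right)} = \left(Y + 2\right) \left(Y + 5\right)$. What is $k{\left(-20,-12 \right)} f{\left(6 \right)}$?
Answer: $-10$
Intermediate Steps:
$T{\left(Y \right)} = \left(2 + Y\right) \left(5 + Y\right)$
$f{\left(b \right)} = \frac{5}{b}$
$k{\left(-20,-12 \right)} f{\left(6 \right)} = - 12 \cdot \frac{5}{6} = - 12 \cdot 5 \cdot \frac{1}{6} = \left(-12\right) \frac{5}{6} = -10$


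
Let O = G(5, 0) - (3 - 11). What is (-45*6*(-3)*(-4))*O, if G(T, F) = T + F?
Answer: -42120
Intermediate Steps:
G(T, F) = F + T
O = 13 (O = (0 + 5) - (3 - 11) = 5 - 1*(-8) = 5 + 8 = 13)
(-45*6*(-3)*(-4))*O = -45*6*(-3)*(-4)*13 = -(-810)*(-4)*13 = -45*72*13 = -3240*13 = -42120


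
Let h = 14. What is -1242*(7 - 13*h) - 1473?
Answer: 215877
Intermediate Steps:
-1242*(7 - 13*h) - 1473 = -1242*(7 - 13*14) - 1473 = -1242*(7 - 182) - 1473 = -1242*(-175) - 1473 = 217350 - 1473 = 215877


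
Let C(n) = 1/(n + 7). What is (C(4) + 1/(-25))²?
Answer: 196/75625 ≈ 0.0025917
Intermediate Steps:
C(n) = 1/(7 + n)
(C(4) + 1/(-25))² = (1/(7 + 4) + 1/(-25))² = (1/11 - 1/25)² = (14/275)² = 196/75625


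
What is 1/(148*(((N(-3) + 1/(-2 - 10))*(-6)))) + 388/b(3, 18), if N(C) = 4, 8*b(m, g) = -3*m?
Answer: -10795721/31302 ≈ -344.89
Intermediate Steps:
b(m, g) = -3*m/8 (b(m, g) = (-3*m)/8 = -3*m/8)
1/(148*(((N(-3) + 1/(-2 - 10))*(-6)))) + 388/b(3, 18) = 1/(148*(((4 + 1/(-2 - 10))*(-6)))) + 388/((-3/8*3)) = 1/(148*(((4 + 1/(-12))*(-6)))) + 388/(-9/8) = 1/(148*(((4 - 1/12)*(-6)))) + 388*(-8/9) = 1/(148*(((47/12)*(-6)))) - 3104/9 = 1/(148*(-47/2)) - 3104/9 = (1/148)*(-2/47) - 3104/9 = -1/3478 - 3104/9 = -10795721/31302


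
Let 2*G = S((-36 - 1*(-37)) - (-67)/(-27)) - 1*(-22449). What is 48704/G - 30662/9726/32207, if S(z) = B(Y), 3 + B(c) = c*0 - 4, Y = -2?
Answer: 1089711011159/251066093523 ≈ 4.3403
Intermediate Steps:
B(c) = -7 (B(c) = -3 + (c*0 - 4) = -3 + (0 - 4) = -3 - 4 = -7)
S(z) = -7
G = 11221 (G = (-7 - 1*(-22449))/2 = (-7 + 22449)/2 = (1/2)*22442 = 11221)
48704/G - 30662/9726/32207 = 48704/11221 - 30662/9726/32207 = 48704*(1/11221) - 30662*1/9726*(1/32207) = 48704/11221 - 15331/4863*1/32207 = 48704/11221 - 15331/156622641 = 1089711011159/251066093523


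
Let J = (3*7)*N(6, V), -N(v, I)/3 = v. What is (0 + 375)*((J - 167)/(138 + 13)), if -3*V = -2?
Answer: -204375/151 ≈ -1353.5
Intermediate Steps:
V = ⅔ (V = -⅓*(-2) = ⅔ ≈ 0.66667)
N(v, I) = -3*v
J = -378 (J = (3*7)*(-3*6) = 21*(-18) = -378)
(0 + 375)*((J - 167)/(138 + 13)) = (0 + 375)*((-378 - 167)/(138 + 13)) = 375*(-545/151) = -204375/151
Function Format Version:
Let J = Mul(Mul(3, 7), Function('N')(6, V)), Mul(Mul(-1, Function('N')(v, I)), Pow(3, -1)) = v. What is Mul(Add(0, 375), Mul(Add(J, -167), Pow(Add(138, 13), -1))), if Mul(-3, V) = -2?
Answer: Rational(-204375, 151) ≈ -1353.5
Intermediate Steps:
V = Rational(2, 3) (V = Mul(Rational(-1, 3), -2) = Rational(2, 3) ≈ 0.66667)
Function('N')(v, I) = Mul(-3, v)
J = -378 (J = Mul(Mul(3, 7), Mul(-3, 6)) = Mul(21, -18) = -378)
Mul(Add(0, 375), Mul(Add(J, -167), Pow(Add(138, 13), -1))) = Mul(Add(0, 375), Mul(Add(-378, -167), Pow(Add(138, 13), -1))) = Mul(375, Mul(-545, Pow(151, -1))) = Mul(375, Mul(-545, Rational(1, 151))) = Mul(375, Rational(-545, 151)) = Rational(-204375, 151)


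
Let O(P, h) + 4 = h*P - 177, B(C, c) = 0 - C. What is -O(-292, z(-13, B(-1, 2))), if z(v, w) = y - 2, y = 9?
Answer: 2225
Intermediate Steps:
B(C, c) = -C
z(v, w) = 7 (z(v, w) = 9 - 2 = 7)
O(P, h) = -181 + P*h (O(P, h) = -4 + (h*P - 177) = -4 + (P*h - 177) = -4 + (-177 + P*h) = -181 + P*h)
-O(-292, z(-13, B(-1, 2))) = -(-181 - 292*7) = -(-181 - 2044) = -1*(-2225) = 2225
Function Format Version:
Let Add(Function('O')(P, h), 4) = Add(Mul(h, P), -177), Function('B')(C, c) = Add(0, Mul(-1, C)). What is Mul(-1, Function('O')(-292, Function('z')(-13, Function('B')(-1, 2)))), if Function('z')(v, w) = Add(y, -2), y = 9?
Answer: 2225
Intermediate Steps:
Function('B')(C, c) = Mul(-1, C)
Function('z')(v, w) = 7 (Function('z')(v, w) = Add(9, -2) = 7)
Function('O')(P, h) = Add(-181, Mul(P, h)) (Function('O')(P, h) = Add(-4, Add(Mul(h, P), -177)) = Add(-4, Add(Mul(P, h), -177)) = Add(-4, Add(-177, Mul(P, h))) = Add(-181, Mul(P, h)))
Mul(-1, Function('O')(-292, Function('z')(-13, Function('B')(-1, 2)))) = Mul(-1, Add(-181, Mul(-292, 7))) = Mul(-1, Add(-181, -2044)) = Mul(-1, -2225) = 2225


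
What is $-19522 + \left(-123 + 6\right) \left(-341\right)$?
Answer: $20375$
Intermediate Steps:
$-19522 + \left(-123 + 6\right) \left(-341\right) = -19522 - -39897 = -19522 + 39897 = 20375$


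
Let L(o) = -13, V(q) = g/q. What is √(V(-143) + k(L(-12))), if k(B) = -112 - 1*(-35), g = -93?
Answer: I*√1561274/143 ≈ 8.7378*I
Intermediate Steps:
V(q) = -93/q
k(B) = -77 (k(B) = -112 + 35 = -77)
√(V(-143) + k(L(-12))) = √(-93/(-143) - 77) = √(-93*(-1/143) - 77) = √(93/143 - 77) = √(-10918/143) = I*√1561274/143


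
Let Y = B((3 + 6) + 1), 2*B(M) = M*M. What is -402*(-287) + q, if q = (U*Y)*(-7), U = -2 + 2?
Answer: 115374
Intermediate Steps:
U = 0
B(M) = M²/2 (B(M) = (M*M)/2 = M²/2)
Y = 50 (Y = ((3 + 6) + 1)²/2 = (9 + 1)²/2 = (½)*10² = (½)*100 = 50)
q = 0 (q = (0*50)*(-7) = 0*(-7) = 0)
-402*(-287) + q = -402*(-287) + 0 = 115374 + 0 = 115374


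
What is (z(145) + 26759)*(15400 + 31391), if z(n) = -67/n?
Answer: 181548518508/145 ≈ 1.2521e+9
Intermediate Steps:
(z(145) + 26759)*(15400 + 31391) = (-67/145 + 26759)*(15400 + 31391) = (-67*1/145 + 26759)*46791 = (-67/145 + 26759)*46791 = (3879988/145)*46791 = 181548518508/145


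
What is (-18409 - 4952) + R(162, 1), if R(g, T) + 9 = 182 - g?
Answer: -23350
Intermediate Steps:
R(g, T) = 173 - g (R(g, T) = -9 + (182 - g) = 173 - g)
(-18409 - 4952) + R(162, 1) = (-18409 - 4952) + (173 - 1*162) = -23361 + (173 - 162) = -23361 + 11 = -23350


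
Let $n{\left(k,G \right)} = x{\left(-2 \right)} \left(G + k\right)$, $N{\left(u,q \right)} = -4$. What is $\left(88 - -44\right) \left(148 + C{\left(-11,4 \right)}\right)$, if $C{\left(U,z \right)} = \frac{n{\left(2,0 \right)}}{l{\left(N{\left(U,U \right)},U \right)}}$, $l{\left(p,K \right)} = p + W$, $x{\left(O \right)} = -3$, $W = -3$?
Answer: $\frac{137544}{7} \approx 19649.0$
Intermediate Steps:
$n{\left(k,G \right)} = - 3 G - 3 k$ ($n{\left(k,G \right)} = - 3 \left(G + k\right) = - 3 G - 3 k$)
$l{\left(p,K \right)} = -3 + p$ ($l{\left(p,K \right)} = p - 3 = -3 + p$)
$C{\left(U,z \right)} = \frac{6}{7}$ ($C{\left(U,z \right)} = \frac{\left(-3\right) 0 - 6}{-3 - 4} = \frac{0 - 6}{-7} = \left(-6\right) \left(- \frac{1}{7}\right) = \frac{6}{7}$)
$\left(88 - -44\right) \left(148 + C{\left(-11,4 \right)}\right) = \left(88 - -44\right) \left(148 + \frac{6}{7}\right) = \left(88 + 44\right) \frac{1042}{7} = 132 \cdot \frac{1042}{7} = \frac{137544}{7}$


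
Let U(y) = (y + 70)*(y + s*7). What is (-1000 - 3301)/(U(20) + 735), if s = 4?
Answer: -4301/5055 ≈ -0.85084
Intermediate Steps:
U(y) = (28 + y)*(70 + y) (U(y) = (y + 70)*(y + 4*7) = (70 + y)*(y + 28) = (70 + y)*(28 + y) = (28 + y)*(70 + y))
(-1000 - 3301)/(U(20) + 735) = (-1000 - 3301)/((1960 + 20**2 + 98*20) + 735) = -4301/((1960 + 400 + 1960) + 735) = -4301/(4320 + 735) = -4301/5055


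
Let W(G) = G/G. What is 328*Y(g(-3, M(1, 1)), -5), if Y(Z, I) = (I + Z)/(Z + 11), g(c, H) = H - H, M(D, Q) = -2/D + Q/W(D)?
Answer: -1640/11 ≈ -149.09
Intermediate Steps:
W(G) = 1
M(D, Q) = Q - 2/D (M(D, Q) = -2/D + Q/1 = -2/D + Q*1 = -2/D + Q = Q - 2/D)
g(c, H) = 0
Y(Z, I) = (I + Z)/(11 + Z)
328*Y(g(-3, M(1, 1)), -5) = 328*((-5 + 0)/(11 + 0)) = 328*(-5/11) = -1640/11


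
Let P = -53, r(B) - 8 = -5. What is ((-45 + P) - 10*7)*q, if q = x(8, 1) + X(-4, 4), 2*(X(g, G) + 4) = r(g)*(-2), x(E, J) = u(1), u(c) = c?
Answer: 1008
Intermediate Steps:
r(B) = 3 (r(B) = 8 - 5 = 3)
x(E, J) = 1
X(g, G) = -7 (X(g, G) = -4 + (3*(-2))/2 = -4 + (1/2)*(-6) = -4 - 3 = -7)
q = -6 (q = 1 - 7 = -6)
((-45 + P) - 10*7)*q = ((-45 - 53) - 10*7)*(-6) = (-98 - 70)*(-6) = -168*(-6) = 1008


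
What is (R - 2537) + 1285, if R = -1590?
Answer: -2842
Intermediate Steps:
(R - 2537) + 1285 = (-1590 - 2537) + 1285 = -4127 + 1285 = -2842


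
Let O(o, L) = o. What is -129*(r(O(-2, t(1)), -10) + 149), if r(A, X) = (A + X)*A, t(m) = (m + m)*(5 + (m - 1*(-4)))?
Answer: -22317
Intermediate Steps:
t(m) = 2*m*(9 + m) (t(m) = (2*m)*(5 + (m + 4)) = (2*m)*(5 + (4 + m)) = (2*m)*(9 + m) = 2*m*(9 + m))
r(A, X) = A*(A + X)
-129*(r(O(-2, t(1)), -10) + 149) = -129*(-2*(-2 - 10) + 149) = -129*(-2*(-12) + 149) = -129*(24 + 149) = -129*173 = -22317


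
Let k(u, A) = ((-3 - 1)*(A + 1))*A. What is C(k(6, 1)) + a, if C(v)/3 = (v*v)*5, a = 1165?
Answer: 2125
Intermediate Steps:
k(u, A) = A*(-4 - 4*A) (k(u, A) = (-4*(1 + A))*A = (-4 - 4*A)*A = A*(-4 - 4*A))
C(v) = 15*v² (C(v) = 3*((v*v)*5) = 3*(v²*5) = 3*(5*v²) = 15*v²)
C(k(6, 1)) + a = 15*(-4*1*(1 + 1))² + 1165 = 15*(-4*1*2)² + 1165 = 15*(-8)² + 1165 = 15*64 + 1165 = 960 + 1165 = 2125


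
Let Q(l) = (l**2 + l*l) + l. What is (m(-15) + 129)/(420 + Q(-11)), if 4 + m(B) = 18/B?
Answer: 619/3255 ≈ 0.19017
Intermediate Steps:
m(B) = -4 + 18/B
Q(l) = l + 2*l**2 (Q(l) = (l**2 + l**2) + l = 2*l**2 + l = l + 2*l**2)
(m(-15) + 129)/(420 + Q(-11)) = ((-4 + 18/(-15)) + 129)/(420 - 11*(1 + 2*(-11))) = ((-4 + 18*(-1/15)) + 129)/(420 - 11*(1 - 22)) = ((-4 - 6/5) + 129)/(420 - 11*(-21)) = (-26/5 + 129)/(420 + 231) = (619/5)/651 = (619/5)*(1/651) = 619/3255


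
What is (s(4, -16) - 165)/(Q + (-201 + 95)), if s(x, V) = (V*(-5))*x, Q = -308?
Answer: -155/414 ≈ -0.37440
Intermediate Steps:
s(x, V) = -5*V*x (s(x, V) = (-5*V)*x = -5*V*x)
(s(4, -16) - 165)/(Q + (-201 + 95)) = (-5*(-16)*4 - 165)/(-308 + (-201 + 95)) = (320 - 165)/(-308 - 106) = 155/(-414) = 155*(-1/414) = -155/414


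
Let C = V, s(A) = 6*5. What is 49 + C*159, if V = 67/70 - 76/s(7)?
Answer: -14113/70 ≈ -201.61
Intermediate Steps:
s(A) = 30
V = -331/210 (V = 67/70 - 76/30 = 67*(1/70) - 76*1/30 = 67/70 - 38/15 = -331/210 ≈ -1.5762)
C = -331/210 ≈ -1.5762
49 + C*159 = 49 - 331/210*159 = 49 - 17543/70 = -14113/70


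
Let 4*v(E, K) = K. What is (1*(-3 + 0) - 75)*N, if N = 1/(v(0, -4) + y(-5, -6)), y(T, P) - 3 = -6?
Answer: 39/2 ≈ 19.500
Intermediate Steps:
y(T, P) = -3 (y(T, P) = 3 - 6 = -3)
v(E, K) = K/4
N = -¼ (N = 1/((¼)*(-4) - 3) = 1/(-1 - 3) = 1/(-4) = -¼ ≈ -0.25000)
(1*(-3 + 0) - 75)*N = (1*(-3 + 0) - 75)*(-¼) = (1*(-3) - 75)*(-¼) = (-3 - 75)*(-¼) = -78*(-¼) = 39/2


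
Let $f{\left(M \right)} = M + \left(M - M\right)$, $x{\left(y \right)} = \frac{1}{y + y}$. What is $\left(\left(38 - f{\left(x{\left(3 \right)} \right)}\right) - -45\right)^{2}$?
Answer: $\frac{247009}{36} \approx 6861.4$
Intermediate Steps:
$x{\left(y \right)} = \frac{1}{2 y}$
$f{\left(M \right)} = M$ ($f{\left(M \right)} = M + 0 = M$)
$\left(\left(38 - f{\left(x{\left(3 \right)} \right)}\right) - -45\right)^{2} = \left(\left(38 - \frac{1}{2 \cdot 3}\right) - -45\right)^{2} = \left(\left(38 - \frac{1}{2} \cdot \frac{1}{3}\right) + \left(-5 + 50\right)\right)^{2} = \left(\left(38 - \frac{1}{6}\right) + 45\right)^{2} = \left(\frac{227}{6} + 45\right)^{2} = \left(\frac{497}{6}\right)^{2} = \frac{247009}{36}$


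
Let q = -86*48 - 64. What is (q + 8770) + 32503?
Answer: 37081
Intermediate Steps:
q = -4192 (q = -4128 - 64 = -4192)
(q + 8770) + 32503 = (-4192 + 8770) + 32503 = 4578 + 32503 = 37081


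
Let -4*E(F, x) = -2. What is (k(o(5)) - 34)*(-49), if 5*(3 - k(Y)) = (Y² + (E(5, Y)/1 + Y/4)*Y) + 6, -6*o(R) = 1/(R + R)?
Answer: 22719193/14400 ≈ 1577.7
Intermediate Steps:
o(R) = -1/(12*R) (o(R) = -1/(6*(R + R)) = -1/(2*R)/6 = -1/(12*R))
E(F, x) = ½ (E(F, x) = -¼*(-2) = ½)
k(Y) = 9/5 - Y²/5 - Y*(½ + Y/4)/5 (k(Y) = 3 - ((Y² + ((½)/1 + Y/4)*Y) + 6)/5 = 3 - ((Y² + ((½)*1 + Y*(¼))*Y) + 6)/5 = 3 - ((Y² + (½ + Y/4)*Y) + 6)/5 = 3 - ((Y² + Y*(½ + Y/4)) + 6)/5 = 3 - (6 + Y² + Y*(½ + Y/4))/5 = 3 + (-6/5 - Y²/5 - Y*(½ + Y/4)/5) = 9/5 - Y²/5 - Y*(½ + Y/4)/5)
(k(o(5)) - 34)*(-49) = ((9/5 - (-1/12/5)²/4 - (-1)/(120*5)) - 34)*(-49) = ((9/5 - (-1/12*⅕)²/4 - (-1)/(120*5)) - 34)*(-49) = ((9/5 - (-1/60)²/4 - ⅒*(-1/60)) - 34)*(-49) = ((9/5 - ¼*1/3600 + 1/600) - 34)*(-49) = ((9/5 - 1/14400 + 1/600) - 34)*(-49) = (25943/14400 - 34)*(-49) = -463657/14400*(-49) = 22719193/14400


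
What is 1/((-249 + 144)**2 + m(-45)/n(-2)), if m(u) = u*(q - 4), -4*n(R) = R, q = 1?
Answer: 1/11295 ≈ 8.8535e-5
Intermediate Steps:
n(R) = -R/4
m(u) = -3*u (m(u) = u*(1 - 4) = u*(-3) = -3*u)
1/((-249 + 144)**2 + m(-45)/n(-2)) = 1/((-249 + 144)**2 + (-3*(-45))/((-1/4*(-2)))) = 1/((-105)**2 + 135/(1/2)) = 1/(11025 + 135*2) = 1/(11025 + 270) = 1/11295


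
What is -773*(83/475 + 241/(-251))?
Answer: 72385266/119225 ≈ 607.13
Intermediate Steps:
-773*(83/475 + 241/(-251)) = -773*(83*(1/475) + 241*(-1/251)) = -773*(83/475 - 241/251) = -773*(-93642)/119225 = -1*(-72385266/119225) = 72385266/119225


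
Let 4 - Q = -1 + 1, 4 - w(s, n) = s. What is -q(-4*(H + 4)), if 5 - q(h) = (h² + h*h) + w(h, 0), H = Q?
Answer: 2079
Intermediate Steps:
w(s, n) = 4 - s
Q = 4 (Q = 4 - (-1 + 1) = 4 - 1*0 = 4 + 0 = 4)
H = 4
q(h) = 1 + h - 2*h² (q(h) = 5 - ((h² + h*h) + (4 - h)) = 5 - ((h² + h²) + (4 - h)) = 5 - (2*h² + (4 - h)) = 5 - (4 - h + 2*h²) = 5 + (-4 + h - 2*h²) = 1 + h - 2*h²)
-q(-4*(H + 4)) = -(1 - 4*(4 + 4) - 2*16*(4 + 4)²) = -(1 - 4*8 - 2*(-4*8)²) = -(1 - 32 - 2*(-32)²) = -(1 - 32 - 2*1024) = -(1 - 32 - 2048) = -1*(-2079) = 2079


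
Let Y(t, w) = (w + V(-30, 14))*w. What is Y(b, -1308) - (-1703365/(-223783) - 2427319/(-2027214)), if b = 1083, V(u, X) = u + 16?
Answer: 112063874860710575/64808004366 ≈ 1.7292e+6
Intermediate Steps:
V(u, X) = 16 + u
Y(t, w) = w*(-14 + w) (Y(t, w) = (w + (16 - 30))*w = (w - 14)*w = (-14 + w)*w = w*(-14 + w))
Y(b, -1308) - (-1703365/(-223783) - 2427319/(-2027214)) = -1308*(-14 - 1308) - (-1703365/(-223783) - 2427319/(-2027214)) = -1308*(-1322) - (-1703365*(-1/223783) - 2427319*(-1/2027214)) = 1729176 - (1703365/223783 + 2427319/2027214) = 1729176 - 1*570896871841/64808004366 = 1729176 - 570896871841/64808004366 = 112063874860710575/64808004366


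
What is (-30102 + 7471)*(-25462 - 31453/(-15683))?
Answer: 9036311463683/15683 ≈ 5.7619e+8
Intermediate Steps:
(-30102 + 7471)*(-25462 - 31453/(-15683)) = -22631*(-25462 - 31453*(-1/15683)) = -22631*(-25462 + 31453/15683) = -22631*(-399289093/15683) = 9036311463683/15683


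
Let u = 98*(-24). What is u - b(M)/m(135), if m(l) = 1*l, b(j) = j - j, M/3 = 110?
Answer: -2352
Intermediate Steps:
M = 330 (M = 3*110 = 330)
b(j) = 0
u = -2352
m(l) = l
u - b(M)/m(135) = -2352 - 0/135 = -2352 - 1*0 = -2352 + 0 = -2352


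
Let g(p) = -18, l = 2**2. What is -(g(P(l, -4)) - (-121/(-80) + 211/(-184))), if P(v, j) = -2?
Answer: 33793/1840 ≈ 18.366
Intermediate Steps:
l = 4
-(g(P(l, -4)) - (-121/(-80) + 211/(-184))) = -(-18 - (-121/(-80) + 211/(-184))) = -(-18 - (-121*(-1/80) + 211*(-1/184))) = -(-18 - (121/80 - 211/184)) = -(-18 - 1*673/1840) = -(-18 - 673/1840) = -1*(-33793/1840) = 33793/1840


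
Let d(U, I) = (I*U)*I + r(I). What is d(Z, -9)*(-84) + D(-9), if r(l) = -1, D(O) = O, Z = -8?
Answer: 54507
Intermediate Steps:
d(U, I) = -1 + U*I² (d(U, I) = (I*U)*I - 1 = U*I² - 1 = -1 + U*I²)
d(Z, -9)*(-84) + D(-9) = (-1 - 8*(-9)²)*(-84) - 9 = (-1 - 8*81)*(-84) - 9 = (-1 - 648)*(-84) - 9 = -649*(-84) - 9 = 54516 - 9 = 54507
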